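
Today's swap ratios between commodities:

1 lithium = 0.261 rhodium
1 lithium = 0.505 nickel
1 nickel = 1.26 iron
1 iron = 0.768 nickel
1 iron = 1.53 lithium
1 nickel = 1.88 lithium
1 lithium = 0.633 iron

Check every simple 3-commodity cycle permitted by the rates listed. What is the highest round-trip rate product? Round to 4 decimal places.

lithium→nickel→iron→lithium: 0.505 × 1.26 × 1.53 = 0.97354
lithium→iron→nickel→lithium: 0.633 × 0.768 × 1.88 = 0.91395
Maximum is lithium→nickel→iron→lithium at 0.9735; no arbitrage — every cycle loses value.

0.9735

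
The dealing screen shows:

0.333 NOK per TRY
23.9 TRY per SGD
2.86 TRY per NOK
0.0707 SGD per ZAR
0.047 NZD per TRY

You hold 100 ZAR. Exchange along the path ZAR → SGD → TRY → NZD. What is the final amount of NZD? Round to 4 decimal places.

100 ZAR × 0.0707 = 7.07 SGD
7.07 SGD × 23.9 = 168.973 TRY
168.973 TRY × 0.047 = 7.941731 NZD

7.9417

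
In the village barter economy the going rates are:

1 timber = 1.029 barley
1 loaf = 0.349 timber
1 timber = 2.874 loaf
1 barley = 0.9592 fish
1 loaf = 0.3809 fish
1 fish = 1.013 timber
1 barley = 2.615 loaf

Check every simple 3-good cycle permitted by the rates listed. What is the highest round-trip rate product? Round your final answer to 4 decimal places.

1.1089

loaf→fish→timber→loaf: 0.3809 × 1.013 × 2.874 = 1.10894
barley→fish→timber→barley: 0.9592 × 1.013 × 1.029 = 0.99985
loaf→timber→barley→loaf: 0.349 × 1.029 × 2.615 = 0.93910
Maximum is loaf→fish→timber→loaf at 1.1089; arbitrage exists.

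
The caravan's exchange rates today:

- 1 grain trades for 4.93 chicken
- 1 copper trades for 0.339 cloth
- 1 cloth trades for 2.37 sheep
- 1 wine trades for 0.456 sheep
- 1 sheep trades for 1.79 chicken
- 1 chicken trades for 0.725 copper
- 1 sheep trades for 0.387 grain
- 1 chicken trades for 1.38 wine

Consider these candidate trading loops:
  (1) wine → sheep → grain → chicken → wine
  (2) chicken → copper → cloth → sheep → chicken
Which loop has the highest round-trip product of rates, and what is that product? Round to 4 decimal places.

(1) 0.456 × 0.387 × 4.93 × 1.38 = 1.20061
(2) 0.725 × 0.339 × 2.37 × 1.79 = 1.04265
Highest is cycle (1) at 1.2006 (>1, arbitrage).

1.2006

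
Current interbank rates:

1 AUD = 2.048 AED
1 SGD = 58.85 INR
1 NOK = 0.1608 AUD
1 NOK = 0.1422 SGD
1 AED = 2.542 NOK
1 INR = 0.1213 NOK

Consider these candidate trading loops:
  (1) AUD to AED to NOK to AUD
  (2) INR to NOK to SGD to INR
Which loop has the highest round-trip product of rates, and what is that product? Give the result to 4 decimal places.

(1) 2.048 × 2.542 × 0.1608 = 0.83713
(2) 0.1213 × 0.1422 × 58.85 = 1.01510
Highest is cycle (2) at 1.0151 (>1, arbitrage).

1.0151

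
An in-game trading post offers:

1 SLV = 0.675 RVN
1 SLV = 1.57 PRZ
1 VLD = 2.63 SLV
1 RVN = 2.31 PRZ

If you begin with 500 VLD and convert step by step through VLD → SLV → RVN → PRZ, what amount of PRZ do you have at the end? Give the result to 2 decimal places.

2050.41

500 VLD × 2.63 = 1315 SLV
1315 SLV × 0.675 = 887.625 RVN
887.625 RVN × 2.31 = 2050.41375 PRZ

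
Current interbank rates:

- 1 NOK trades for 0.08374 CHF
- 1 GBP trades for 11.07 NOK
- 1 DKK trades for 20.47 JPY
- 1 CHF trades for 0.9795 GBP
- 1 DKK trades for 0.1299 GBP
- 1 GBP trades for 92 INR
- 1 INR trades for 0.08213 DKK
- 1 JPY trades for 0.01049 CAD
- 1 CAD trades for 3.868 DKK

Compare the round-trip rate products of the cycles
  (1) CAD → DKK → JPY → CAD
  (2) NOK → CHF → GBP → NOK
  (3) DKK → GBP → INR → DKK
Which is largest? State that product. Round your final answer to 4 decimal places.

0.9815

(1) 3.868 × 20.47 × 0.01049 = 0.83058
(2) 0.08374 × 0.9795 × 11.07 = 0.90800
(3) 0.1299 × 92 × 0.08213 = 0.98152
Highest is cycle (3) at 0.9815 (≤1, no arbitrage).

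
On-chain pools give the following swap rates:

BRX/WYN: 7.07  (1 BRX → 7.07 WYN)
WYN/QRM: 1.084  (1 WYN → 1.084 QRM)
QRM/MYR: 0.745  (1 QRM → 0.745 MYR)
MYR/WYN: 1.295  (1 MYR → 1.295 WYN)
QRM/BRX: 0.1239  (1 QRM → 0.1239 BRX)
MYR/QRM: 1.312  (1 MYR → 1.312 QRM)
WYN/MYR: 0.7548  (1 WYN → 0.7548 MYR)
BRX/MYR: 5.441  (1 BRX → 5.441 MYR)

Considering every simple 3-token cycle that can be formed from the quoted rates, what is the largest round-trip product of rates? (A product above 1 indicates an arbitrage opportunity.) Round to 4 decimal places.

1.0458

WYN→QRM→MYR→WYN: 1.084 × 0.745 × 1.295 = 1.04582
BRX→WYN→QRM→BRX: 7.07 × 1.084 × 0.1239 = 0.94955
BRX→MYR→QRM→BRX: 5.441 × 1.312 × 0.1239 = 0.88447
Maximum is WYN→QRM→MYR→WYN at 1.0458; arbitrage exists.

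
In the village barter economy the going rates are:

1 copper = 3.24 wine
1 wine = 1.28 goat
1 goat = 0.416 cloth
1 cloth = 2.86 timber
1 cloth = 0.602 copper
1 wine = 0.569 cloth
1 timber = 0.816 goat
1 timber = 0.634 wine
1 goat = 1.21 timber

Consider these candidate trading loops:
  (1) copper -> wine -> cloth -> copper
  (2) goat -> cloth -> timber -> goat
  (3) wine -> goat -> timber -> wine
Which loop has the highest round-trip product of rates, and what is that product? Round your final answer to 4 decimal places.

(1) 3.24 × 0.569 × 0.602 = 1.10982
(2) 0.416 × 2.86 × 0.816 = 0.97084
(3) 1.28 × 1.21 × 0.634 = 0.98194
Highest is cycle (1) at 1.1098 (>1, arbitrage).

1.1098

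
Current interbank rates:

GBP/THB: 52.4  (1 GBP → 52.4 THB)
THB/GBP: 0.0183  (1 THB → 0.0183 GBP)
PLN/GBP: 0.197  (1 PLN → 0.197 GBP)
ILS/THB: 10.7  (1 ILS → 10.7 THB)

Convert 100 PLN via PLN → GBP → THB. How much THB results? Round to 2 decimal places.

1032.28

100 PLN × 0.197 = 19.7 GBP
19.7 GBP × 52.4 = 1032.28 THB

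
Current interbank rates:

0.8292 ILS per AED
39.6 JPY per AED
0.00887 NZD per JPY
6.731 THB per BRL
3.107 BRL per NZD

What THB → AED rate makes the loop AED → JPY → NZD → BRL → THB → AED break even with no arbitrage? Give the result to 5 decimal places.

Known legs of the cycle: 39.6 × 0.00887 × 3.107 × 6.731 = 7.345809297684
For no arbitrage the full-cycle product must be 1, so the missing rate is 1 / 7.345809297684 ≈ 0.1361320.

0.13613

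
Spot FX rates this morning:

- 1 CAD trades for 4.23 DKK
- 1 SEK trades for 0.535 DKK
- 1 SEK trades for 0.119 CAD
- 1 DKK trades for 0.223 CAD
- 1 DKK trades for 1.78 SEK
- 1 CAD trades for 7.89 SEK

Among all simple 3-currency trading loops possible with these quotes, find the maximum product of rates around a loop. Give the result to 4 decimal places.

0.9413

CAD→SEK→DKK→CAD: 7.89 × 0.535 × 0.223 = 0.94132
CAD→DKK→SEK→CAD: 4.23 × 1.78 × 0.119 = 0.89600
Maximum is CAD→SEK→DKK→CAD at 0.9413; no arbitrage — every cycle loses value.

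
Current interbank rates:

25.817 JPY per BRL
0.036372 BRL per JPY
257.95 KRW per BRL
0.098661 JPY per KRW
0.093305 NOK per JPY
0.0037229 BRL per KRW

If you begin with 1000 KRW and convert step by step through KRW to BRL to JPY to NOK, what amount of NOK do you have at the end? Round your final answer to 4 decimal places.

1000 KRW × 0.0037229 = 3.7229 BRL
3.7229 BRL × 25.817 = 96.1141093 JPY
96.1141093 JPY × 0.093305 = 8.9679269682365 NOK

8.9679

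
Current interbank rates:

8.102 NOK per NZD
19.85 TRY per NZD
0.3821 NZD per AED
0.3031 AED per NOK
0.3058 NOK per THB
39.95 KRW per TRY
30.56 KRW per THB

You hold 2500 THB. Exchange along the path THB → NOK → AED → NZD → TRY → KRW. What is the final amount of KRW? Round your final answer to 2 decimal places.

70213.04

2500 THB × 0.3058 = 764.5 NOK
764.5 NOK × 0.3031 = 231.71995 AED
231.71995 AED × 0.3821 = 88.540192895 NZD
88.540192895 NZD × 19.85 = 1757.52282896575 TRY
1757.52282896575 TRY × 39.95 = 70213.0370171817125 KRW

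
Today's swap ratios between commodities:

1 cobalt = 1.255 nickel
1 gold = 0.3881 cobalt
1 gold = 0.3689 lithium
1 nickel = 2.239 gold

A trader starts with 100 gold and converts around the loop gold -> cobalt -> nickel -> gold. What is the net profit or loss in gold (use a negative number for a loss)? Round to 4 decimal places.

9.0540

100 gold × 0.3881 = 38.81 cobalt
38.81 cobalt × 1.255 = 48.70655 nickel
48.70655 nickel × 2.239 = 109.05396545 gold
Net change: 109.05396545 − 100 = 9.05396545 gold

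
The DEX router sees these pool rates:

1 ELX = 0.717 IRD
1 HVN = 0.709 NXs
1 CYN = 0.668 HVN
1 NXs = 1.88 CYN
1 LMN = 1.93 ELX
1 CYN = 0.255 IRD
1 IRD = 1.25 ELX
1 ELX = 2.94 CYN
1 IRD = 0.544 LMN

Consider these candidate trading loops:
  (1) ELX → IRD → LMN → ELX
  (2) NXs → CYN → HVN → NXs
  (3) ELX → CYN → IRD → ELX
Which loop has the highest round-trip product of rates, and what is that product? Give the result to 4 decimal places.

0.9371

(1) 0.717 × 0.544 × 1.93 = 0.75279
(2) 1.88 × 0.668 × 0.709 = 0.89039
(3) 2.94 × 0.255 × 1.25 = 0.93713
Highest is cycle (3) at 0.9371 (≤1, no arbitrage).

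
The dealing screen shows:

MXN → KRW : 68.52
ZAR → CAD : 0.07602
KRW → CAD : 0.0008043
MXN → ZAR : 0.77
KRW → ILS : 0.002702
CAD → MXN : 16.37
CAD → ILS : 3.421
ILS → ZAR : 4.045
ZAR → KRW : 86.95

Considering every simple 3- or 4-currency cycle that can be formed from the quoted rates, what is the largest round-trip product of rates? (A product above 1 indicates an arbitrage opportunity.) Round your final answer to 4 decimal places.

1.0520

ILS→ZAR→CAD→ILS: 4.045 × 0.07602 × 3.421 = 1.05196
ILS→ZAR→KRW→CAD→ILS: 4.045 × 86.95 × 0.0008043 × 3.421 = 0.96774
ZAR→CAD→MXN→ZAR: 0.07602 × 16.37 × 0.77 = 0.95822
ILS→ZAR→KRW→ILS: 4.045 × 86.95 × 0.002702 = 0.95033
CAD→MXN→KRW→CAD: 16.37 × 68.52 × 0.0008043 = 0.90216
ZAR→KRW→CAD→MXN→ZAR: 86.95 × 0.0008043 × 16.37 × 0.77 = 0.88151
Maximum is ILS→ZAR→CAD→ILS at 1.0520; arbitrage exists.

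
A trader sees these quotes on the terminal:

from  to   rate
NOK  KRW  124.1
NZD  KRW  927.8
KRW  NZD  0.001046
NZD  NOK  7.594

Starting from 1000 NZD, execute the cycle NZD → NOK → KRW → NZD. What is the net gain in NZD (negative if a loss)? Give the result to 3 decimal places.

1000 NZD × 7.594 = 7594 NOK
7594 NOK × 124.1 = 942415.4 KRW
942415.4 KRW × 0.001046 = 985.7665084 NZD
Net change: 985.7665084 − 1000 = -14.2334916 NZD

-14.233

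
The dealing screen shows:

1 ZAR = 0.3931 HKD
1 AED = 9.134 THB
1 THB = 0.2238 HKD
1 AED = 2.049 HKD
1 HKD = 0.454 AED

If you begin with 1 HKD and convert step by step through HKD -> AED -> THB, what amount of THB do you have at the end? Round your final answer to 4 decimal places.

1 HKD × 0.454 = 0.454 AED
0.454 AED × 9.134 = 4.146836 THB

4.1468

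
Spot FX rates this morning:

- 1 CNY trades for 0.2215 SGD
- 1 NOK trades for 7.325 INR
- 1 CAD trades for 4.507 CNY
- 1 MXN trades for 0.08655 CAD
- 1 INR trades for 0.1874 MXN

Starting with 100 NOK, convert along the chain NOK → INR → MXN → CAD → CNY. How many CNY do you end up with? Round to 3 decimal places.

53.547

100 NOK × 7.325 = 732.5 INR
732.5 INR × 0.1874 = 137.2705 MXN
137.2705 MXN × 0.08655 = 11.880761775 CAD
11.880761775 CAD × 4.507 = 53.546593319925 CNY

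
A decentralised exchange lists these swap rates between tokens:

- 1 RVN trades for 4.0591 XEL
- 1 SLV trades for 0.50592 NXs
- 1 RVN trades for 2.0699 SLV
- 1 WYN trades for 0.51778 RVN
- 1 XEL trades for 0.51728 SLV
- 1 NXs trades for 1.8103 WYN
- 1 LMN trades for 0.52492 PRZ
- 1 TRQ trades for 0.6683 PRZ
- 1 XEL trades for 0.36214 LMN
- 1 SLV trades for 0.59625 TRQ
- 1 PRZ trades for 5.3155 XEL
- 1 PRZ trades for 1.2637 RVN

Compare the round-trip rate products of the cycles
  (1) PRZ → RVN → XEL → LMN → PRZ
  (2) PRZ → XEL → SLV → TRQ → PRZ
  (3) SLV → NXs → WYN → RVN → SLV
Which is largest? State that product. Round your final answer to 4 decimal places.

1.0956

(1) 1.2637 × 4.0591 × 0.36214 × 0.52492 = 0.97509
(2) 5.3155 × 0.51728 × 0.59625 × 0.6683 = 1.09564
(3) 0.50592 × 1.8103 × 0.51778 × 2.0699 = 0.98158
Highest is cycle (2) at 1.0956 (>1, arbitrage).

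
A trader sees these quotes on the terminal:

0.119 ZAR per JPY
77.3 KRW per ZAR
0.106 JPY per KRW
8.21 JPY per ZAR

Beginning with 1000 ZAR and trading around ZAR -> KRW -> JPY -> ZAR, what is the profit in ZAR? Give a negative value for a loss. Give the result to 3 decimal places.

-24.938

1000 ZAR × 77.3 = 77300 KRW
77300 KRW × 0.106 = 8193.8 JPY
8193.8 JPY × 0.119 = 975.0622 ZAR
Net change: 975.0622 − 1000 = -24.9378 ZAR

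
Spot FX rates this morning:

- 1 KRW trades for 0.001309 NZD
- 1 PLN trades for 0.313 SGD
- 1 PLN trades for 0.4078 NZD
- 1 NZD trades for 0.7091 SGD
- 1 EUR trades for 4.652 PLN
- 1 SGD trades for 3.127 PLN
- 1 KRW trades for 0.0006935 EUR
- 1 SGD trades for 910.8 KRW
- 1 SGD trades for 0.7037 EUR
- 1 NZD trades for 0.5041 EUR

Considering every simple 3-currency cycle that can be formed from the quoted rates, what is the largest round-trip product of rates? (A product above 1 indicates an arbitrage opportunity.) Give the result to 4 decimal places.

1.0246

SGD→EUR→PLN→SGD: 0.7037 × 4.652 × 0.313 = 1.02464
NZD→EUR→PLN→NZD: 0.5041 × 4.652 × 0.4078 = 0.95632
SGD→PLN→NZD→SGD: 3.127 × 0.4078 × 0.7091 = 0.90424
SGD→KRW→NZD→SGD: 910.8 × 0.001309 × 0.7091 = 0.84542
Maximum is SGD→EUR→PLN→SGD at 1.0246; arbitrage exists.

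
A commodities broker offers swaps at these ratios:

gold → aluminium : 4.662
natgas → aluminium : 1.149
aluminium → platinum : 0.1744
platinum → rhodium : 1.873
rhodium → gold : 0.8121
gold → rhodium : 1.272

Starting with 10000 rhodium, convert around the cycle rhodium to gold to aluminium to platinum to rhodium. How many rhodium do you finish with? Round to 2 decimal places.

10000 rhodium × 0.8121 = 8121 gold
8121 gold × 4.662 = 37860.102 aluminium
37860.102 aluminium × 0.1744 = 6602.8017888 platinum
6602.8017888 platinum × 1.873 = 12367.0477504224 rhodium

12367.05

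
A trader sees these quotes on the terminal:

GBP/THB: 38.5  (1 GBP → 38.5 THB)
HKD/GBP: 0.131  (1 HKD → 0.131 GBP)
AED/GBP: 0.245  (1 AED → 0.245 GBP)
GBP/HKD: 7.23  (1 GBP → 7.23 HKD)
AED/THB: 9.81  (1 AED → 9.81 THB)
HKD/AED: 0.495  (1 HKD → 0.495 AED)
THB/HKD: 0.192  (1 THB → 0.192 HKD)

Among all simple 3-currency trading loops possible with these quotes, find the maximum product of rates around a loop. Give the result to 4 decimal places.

HKD→GBP→THB→HKD: 0.131 × 38.5 × 0.192 = 0.96835
HKD→AED→THB→HKD: 0.495 × 9.81 × 0.192 = 0.93234
HKD→AED→GBP→HKD: 0.495 × 0.245 × 7.23 = 0.87682
Maximum is HKD→GBP→THB→HKD at 0.9684; no arbitrage — every cycle loses value.

0.9684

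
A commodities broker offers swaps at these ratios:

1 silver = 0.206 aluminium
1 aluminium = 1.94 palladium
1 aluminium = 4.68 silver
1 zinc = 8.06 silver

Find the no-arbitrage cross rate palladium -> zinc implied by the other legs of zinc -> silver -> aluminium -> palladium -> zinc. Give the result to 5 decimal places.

Known legs of the cycle: 8.06 × 0.206 × 1.94 = 3.2210984
For no arbitrage the full-cycle product must be 1, so the missing rate is 1 / 3.2210984 ≈ 0.3104531.

0.31045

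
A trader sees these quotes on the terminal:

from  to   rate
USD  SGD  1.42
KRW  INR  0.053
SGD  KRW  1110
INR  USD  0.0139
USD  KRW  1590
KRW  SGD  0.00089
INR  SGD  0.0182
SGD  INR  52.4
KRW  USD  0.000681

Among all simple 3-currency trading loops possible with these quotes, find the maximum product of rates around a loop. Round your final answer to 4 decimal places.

1.1714

INR→USD→KRW→INR: 0.0139 × 1590 × 0.053 = 1.17135
SGD→KRW→USD→SGD: 1110 × 0.000681 × 1.42 = 1.07339
SGD→KRW→INR→SGD: 1110 × 0.053 × 0.0182 = 1.07071
SGD→INR→USD→SGD: 52.4 × 0.0139 × 1.42 = 1.03427
Maximum is INR→USD→KRW→INR at 1.1714; arbitrage exists.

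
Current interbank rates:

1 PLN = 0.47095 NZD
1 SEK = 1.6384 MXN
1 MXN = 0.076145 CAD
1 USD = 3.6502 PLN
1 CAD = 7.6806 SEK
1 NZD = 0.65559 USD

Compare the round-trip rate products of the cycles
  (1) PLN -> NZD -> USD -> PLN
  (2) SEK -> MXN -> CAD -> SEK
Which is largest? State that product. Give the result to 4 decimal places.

(1) 0.47095 × 0.65559 × 3.6502 = 1.12700
(2) 1.6384 × 0.076145 × 7.6806 = 0.95820
Highest is cycle (1) at 1.1270 (>1, arbitrage).

1.1270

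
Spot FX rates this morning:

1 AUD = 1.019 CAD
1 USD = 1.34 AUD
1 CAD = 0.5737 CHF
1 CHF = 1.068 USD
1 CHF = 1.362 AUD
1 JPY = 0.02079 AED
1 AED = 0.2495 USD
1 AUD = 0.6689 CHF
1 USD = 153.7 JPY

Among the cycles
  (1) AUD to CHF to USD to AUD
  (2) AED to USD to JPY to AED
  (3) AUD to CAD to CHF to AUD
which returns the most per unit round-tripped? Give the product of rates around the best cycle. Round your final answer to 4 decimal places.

(1) 0.6689 × 1.068 × 1.34 = 0.95728
(2) 0.2495 × 153.7 × 0.02079 = 0.79726
(3) 1.019 × 0.5737 × 1.362 = 0.79623
Highest is cycle (1) at 0.9573 (≤1, no arbitrage).

0.9573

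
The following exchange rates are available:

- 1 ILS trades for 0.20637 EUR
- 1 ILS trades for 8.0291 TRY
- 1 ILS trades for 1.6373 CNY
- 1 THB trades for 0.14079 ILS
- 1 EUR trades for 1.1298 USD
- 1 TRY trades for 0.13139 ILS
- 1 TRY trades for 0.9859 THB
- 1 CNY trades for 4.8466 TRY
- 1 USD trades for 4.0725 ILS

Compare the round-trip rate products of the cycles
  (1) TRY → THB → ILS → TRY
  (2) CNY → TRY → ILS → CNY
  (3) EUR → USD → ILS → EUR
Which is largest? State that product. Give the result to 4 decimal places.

(1) 0.9859 × 0.14079 × 8.0291 = 1.11448
(2) 4.8466 × 0.13139 × 1.6373 = 1.04262
(3) 1.1298 × 4.0725 × 0.20637 = 0.94953
Highest is cycle (1) at 1.1145 (>1, arbitrage).

1.1145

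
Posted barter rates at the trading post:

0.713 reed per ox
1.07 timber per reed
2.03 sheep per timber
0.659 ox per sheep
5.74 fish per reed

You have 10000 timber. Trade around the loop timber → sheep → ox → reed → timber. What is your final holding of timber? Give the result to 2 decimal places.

10000 timber × 2.03 = 20300 sheep
20300 sheep × 0.659 = 13377.7 ox
13377.7 ox × 0.713 = 9538.3001 reed
9538.3001 reed × 1.07 = 10205.981107 timber

10205.98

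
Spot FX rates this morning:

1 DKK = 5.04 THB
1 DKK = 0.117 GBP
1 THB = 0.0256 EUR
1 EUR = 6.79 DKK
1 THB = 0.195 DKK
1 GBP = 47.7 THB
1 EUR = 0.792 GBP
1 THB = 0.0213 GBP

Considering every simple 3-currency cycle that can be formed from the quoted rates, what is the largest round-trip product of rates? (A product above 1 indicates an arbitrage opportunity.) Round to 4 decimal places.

GBP→THB→DKK→GBP: 47.7 × 0.195 × 0.117 = 1.08828
GBP→THB→EUR→GBP: 47.7 × 0.0256 × 0.792 = 0.96713
DKK→THB→EUR→DKK: 5.04 × 0.0256 × 6.79 = 0.87607
Maximum is GBP→THB→DKK→GBP at 1.0883; arbitrage exists.

1.0883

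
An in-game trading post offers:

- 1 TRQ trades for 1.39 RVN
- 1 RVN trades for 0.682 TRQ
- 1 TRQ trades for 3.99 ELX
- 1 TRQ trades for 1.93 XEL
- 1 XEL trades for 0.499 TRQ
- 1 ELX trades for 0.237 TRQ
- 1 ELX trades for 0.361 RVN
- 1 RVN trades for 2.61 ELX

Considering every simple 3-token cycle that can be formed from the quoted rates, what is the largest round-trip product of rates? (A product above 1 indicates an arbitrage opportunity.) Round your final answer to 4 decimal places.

RVN→TRQ→ELX→RVN: 0.682 × 3.99 × 0.361 = 0.98235
RVN→ELX→TRQ→RVN: 2.61 × 0.237 × 1.39 = 0.85981
Maximum is RVN→TRQ→ELX→RVN at 0.9823; no arbitrage — every cycle loses value.

0.9823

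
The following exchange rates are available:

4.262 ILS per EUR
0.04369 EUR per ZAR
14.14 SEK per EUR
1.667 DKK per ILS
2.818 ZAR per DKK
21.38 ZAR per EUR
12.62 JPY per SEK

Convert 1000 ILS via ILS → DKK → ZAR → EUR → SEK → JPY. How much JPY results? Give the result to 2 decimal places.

36624.14

1000 ILS × 1.667 = 1667 DKK
1667 DKK × 2.818 = 4697.606 ZAR
4697.606 ZAR × 0.04369 = 205.23840614 EUR
205.23840614 EUR × 14.14 = 2902.0710628196 SEK
2902.0710628196 SEK × 12.62 = 36624.136812783352 JPY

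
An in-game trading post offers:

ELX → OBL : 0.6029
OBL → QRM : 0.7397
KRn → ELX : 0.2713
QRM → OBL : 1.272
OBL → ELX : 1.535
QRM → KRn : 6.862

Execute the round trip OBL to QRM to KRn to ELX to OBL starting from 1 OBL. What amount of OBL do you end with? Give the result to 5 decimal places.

1 OBL × 0.7397 = 0.7397 QRM
0.7397 QRM × 6.862 = 5.0758214 KRn
5.0758214 KRn × 0.2713 = 1.37707034582 ELX
1.37707034582 ELX × 0.6029 = 0.830235711494878 OBL

0.83024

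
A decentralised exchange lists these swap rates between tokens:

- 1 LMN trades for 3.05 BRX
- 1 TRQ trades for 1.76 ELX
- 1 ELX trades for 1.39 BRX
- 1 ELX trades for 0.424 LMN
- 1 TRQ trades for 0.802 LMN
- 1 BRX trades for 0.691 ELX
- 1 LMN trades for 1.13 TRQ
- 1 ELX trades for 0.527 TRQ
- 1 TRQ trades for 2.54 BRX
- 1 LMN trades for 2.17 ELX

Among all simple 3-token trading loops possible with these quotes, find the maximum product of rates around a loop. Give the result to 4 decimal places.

TRQ→BRX→ELX→TRQ: 2.54 × 0.691 × 0.527 = 0.92496
TRQ→LMN→ELX→TRQ: 0.802 × 2.17 × 0.527 = 0.91716
ELX→LMN→BRX→ELX: 0.424 × 3.05 × 0.691 = 0.89360
TRQ→ELX→LMN→TRQ: 1.76 × 0.424 × 1.13 = 0.84325
Maximum is TRQ→BRX→ELX→TRQ at 0.9250; no arbitrage — every cycle loses value.

0.9250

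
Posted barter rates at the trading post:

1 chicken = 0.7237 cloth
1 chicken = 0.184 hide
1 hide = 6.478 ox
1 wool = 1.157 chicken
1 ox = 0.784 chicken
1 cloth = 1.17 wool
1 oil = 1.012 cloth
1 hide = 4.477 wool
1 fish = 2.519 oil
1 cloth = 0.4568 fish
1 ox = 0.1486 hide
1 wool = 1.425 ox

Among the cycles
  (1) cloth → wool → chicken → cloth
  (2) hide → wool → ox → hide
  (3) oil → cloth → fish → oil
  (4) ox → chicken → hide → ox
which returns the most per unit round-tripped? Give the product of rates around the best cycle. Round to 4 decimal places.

1.1645

(1) 1.17 × 1.157 × 0.7237 = 0.97967
(2) 4.477 × 1.425 × 0.1486 = 0.94803
(3) 1.012 × 0.4568 × 2.519 = 1.16449
(4) 0.784 × 0.184 × 6.478 = 0.93449
Highest is cycle (3) at 1.1645 (>1, arbitrage).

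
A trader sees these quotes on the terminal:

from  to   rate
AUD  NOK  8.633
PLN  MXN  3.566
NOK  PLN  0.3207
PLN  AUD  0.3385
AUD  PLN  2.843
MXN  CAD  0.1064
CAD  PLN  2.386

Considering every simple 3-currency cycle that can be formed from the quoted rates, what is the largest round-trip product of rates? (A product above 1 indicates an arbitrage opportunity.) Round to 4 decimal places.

PLN→AUD→NOK→PLN: 0.3385 × 8.633 × 0.3207 = 0.93717
CAD→PLN→MXN→CAD: 2.386 × 3.566 × 0.1064 = 0.90530
Maximum is PLN→AUD→NOK→PLN at 0.9372; no arbitrage — every cycle loses value.

0.9372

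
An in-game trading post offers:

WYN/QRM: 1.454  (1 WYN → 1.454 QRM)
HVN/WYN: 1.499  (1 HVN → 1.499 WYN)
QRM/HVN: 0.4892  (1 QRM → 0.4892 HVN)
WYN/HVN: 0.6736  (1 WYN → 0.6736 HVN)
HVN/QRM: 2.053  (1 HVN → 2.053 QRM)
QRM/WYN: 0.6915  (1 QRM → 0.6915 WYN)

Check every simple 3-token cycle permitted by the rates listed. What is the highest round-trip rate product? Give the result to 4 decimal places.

HVN→WYN→QRM→HVN: 1.499 × 1.454 × 0.4892 = 1.06623
HVN→QRM→WYN→HVN: 2.053 × 0.6915 × 0.6736 = 0.95628
Maximum is HVN→WYN→QRM→HVN at 1.0662; arbitrage exists.

1.0662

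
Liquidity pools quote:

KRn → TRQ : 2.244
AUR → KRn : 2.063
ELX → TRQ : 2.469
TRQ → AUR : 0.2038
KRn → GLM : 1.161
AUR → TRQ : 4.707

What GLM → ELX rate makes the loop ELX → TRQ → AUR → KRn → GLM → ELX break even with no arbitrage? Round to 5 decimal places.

Known legs of the cycle: 2.469 × 0.2038 × 2.063 × 1.161 = 1.2051933240546
For no arbitrage the full-cycle product must be 1, so the missing rate is 1 / 1.2051933240546 ≈ 0.8297424.

0.82974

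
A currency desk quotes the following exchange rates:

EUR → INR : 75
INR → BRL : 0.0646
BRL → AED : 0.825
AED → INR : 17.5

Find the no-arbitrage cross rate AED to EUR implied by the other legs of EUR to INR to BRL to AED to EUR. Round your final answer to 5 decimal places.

Known legs of the cycle: 75 × 0.0646 × 0.825 = 3.997125
For no arbitrage the full-cycle product must be 1, so the missing rate is 1 / 3.997125 ≈ 0.2501798.

0.25018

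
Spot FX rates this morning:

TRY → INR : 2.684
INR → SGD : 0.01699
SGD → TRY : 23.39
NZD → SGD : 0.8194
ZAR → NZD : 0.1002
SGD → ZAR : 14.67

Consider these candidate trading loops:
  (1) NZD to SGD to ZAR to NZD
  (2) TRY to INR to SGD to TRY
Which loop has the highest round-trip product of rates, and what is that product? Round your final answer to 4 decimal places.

1.2045

(1) 0.8194 × 14.67 × 0.1002 = 1.20446
(2) 2.684 × 0.01699 × 23.39 = 1.06661
Highest is cycle (1) at 1.2045 (>1, arbitrage).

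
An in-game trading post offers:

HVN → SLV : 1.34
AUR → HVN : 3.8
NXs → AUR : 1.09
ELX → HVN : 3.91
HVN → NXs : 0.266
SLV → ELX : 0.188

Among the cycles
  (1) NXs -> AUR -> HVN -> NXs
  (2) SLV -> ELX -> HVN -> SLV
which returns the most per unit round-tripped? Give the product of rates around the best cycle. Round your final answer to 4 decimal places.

1.1018

(1) 1.09 × 3.8 × 0.266 = 1.10177
(2) 0.188 × 3.91 × 1.34 = 0.98501
Highest is cycle (1) at 1.1018 (>1, arbitrage).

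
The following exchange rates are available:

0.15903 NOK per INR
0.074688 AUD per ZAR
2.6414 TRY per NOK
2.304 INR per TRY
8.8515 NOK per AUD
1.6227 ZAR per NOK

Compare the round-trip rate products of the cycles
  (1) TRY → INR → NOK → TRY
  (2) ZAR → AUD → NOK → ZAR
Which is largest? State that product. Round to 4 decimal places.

1.0728

(1) 2.304 × 0.15903 × 2.6414 = 0.96782
(2) 0.074688 × 8.8515 × 1.6227 = 1.07277
Highest is cycle (2) at 1.0728 (>1, arbitrage).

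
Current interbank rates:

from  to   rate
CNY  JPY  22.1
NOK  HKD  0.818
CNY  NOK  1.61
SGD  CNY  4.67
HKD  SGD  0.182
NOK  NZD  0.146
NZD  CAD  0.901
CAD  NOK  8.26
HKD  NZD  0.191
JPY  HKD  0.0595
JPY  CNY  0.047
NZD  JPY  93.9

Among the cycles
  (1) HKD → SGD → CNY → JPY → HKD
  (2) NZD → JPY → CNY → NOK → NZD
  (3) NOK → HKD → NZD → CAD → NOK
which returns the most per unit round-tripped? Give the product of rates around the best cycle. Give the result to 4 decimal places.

(1) 0.182 × 4.67 × 22.1 × 0.0595 = 1.11763
(2) 93.9 × 0.047 × 1.61 × 0.146 = 1.03739
(3) 0.818 × 0.191 × 0.901 × 8.26 = 1.16276
Highest is cycle (3) at 1.1628 (>1, arbitrage).

1.1628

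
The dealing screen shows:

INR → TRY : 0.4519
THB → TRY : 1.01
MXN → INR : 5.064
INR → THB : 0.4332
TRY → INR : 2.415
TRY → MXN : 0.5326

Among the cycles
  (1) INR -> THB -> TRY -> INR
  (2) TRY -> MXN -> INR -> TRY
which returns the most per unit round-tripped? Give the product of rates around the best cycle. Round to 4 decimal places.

1.2188

(1) 0.4332 × 1.01 × 2.415 = 1.05664
(2) 0.5326 × 5.064 × 0.4519 = 1.21881
Highest is cycle (2) at 1.2188 (>1, arbitrage).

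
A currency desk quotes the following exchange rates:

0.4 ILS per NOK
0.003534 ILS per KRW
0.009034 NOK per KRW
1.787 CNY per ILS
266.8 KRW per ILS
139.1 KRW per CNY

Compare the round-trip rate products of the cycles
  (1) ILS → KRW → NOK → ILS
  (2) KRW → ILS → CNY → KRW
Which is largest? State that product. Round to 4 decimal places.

(1) 266.8 × 0.009034 × 0.4 = 0.96411
(2) 0.003534 × 1.787 × 139.1 = 0.87845
Highest is cycle (1) at 0.9641 (≤1, no arbitrage).

0.9641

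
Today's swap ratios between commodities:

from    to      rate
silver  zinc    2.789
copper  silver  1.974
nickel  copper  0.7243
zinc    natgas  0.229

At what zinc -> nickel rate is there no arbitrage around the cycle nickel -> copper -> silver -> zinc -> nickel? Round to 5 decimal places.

Known legs of the cycle: 0.7243 × 1.974 × 2.789 = 3.9876235098
For no arbitrage the full-cycle product must be 1, so the missing rate is 1 / 3.9876235098 ≈ 0.2507759.

0.25078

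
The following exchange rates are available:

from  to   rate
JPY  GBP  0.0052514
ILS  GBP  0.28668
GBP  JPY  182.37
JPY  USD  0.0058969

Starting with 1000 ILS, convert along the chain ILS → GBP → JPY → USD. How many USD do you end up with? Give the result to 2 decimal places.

308.30

1000 ILS × 0.28668 = 286.68 GBP
286.68 GBP × 182.37 = 52281.8316 JPY
52281.8316 JPY × 0.0058969 = 308.30073276204 USD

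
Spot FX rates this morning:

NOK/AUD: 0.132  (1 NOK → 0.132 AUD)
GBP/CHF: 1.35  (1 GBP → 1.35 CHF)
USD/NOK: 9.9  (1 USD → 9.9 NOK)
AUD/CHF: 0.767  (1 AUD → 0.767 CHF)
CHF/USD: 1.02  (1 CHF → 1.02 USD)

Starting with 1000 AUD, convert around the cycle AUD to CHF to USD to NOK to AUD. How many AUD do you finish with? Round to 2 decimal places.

1000 AUD × 0.767 = 767 CHF
767 CHF × 1.02 = 782.34 USD
782.34 USD × 9.9 = 7745.166 NOK
7745.166 NOK × 0.132 = 1022.361912 AUD

1022.36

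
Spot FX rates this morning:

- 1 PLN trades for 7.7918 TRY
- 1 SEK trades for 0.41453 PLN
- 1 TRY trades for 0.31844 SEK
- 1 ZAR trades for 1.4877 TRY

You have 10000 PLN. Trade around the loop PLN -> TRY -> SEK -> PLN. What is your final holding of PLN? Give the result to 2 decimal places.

10000 PLN × 7.7918 = 77918 TRY
77918 TRY × 0.31844 = 24812.20792 SEK
24812.20792 SEK × 0.41453 = 10285.4045490776 PLN

10285.40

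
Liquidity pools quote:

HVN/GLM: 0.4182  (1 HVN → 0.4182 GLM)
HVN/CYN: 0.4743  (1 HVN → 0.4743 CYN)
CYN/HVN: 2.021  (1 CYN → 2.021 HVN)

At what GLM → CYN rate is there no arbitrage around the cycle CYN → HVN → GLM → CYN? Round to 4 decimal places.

Known legs of the cycle: 2.021 × 0.4182 = 0.8451822
For no arbitrage the full-cycle product must be 1, so the missing rate is 1 / 0.8451822 ≈ 1.183177.

1.1832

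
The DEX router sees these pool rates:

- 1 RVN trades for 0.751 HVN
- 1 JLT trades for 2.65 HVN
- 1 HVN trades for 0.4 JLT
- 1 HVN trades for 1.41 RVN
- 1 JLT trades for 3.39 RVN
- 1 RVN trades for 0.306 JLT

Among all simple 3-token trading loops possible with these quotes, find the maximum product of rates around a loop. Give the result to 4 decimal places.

RVN→JLT→HVN→RVN: 0.306 × 2.65 × 1.41 = 1.14337
RVN→HVN→JLT→RVN: 0.751 × 0.4 × 3.39 = 1.01836
Maximum is RVN→JLT→HVN→RVN at 1.1434; arbitrage exists.

1.1434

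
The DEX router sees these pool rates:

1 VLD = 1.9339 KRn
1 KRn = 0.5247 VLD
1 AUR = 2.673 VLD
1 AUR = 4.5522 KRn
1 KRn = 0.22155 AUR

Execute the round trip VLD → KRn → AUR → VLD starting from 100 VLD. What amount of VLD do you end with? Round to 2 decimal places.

114.53

100 VLD × 1.9339 = 193.39 KRn
193.39 KRn × 0.22155 = 42.8455545 AUR
42.8455545 AUR × 2.673 = 114.5261671785 VLD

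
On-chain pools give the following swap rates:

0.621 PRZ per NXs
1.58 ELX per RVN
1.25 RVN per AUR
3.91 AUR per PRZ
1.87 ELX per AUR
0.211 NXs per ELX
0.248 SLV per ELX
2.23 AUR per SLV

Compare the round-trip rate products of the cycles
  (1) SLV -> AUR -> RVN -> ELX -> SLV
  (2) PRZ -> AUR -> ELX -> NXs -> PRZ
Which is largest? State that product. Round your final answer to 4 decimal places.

(1) 2.23 × 1.25 × 1.58 × 0.248 = 1.09225
(2) 3.91 × 1.87 × 0.211 × 0.621 = 0.95806
Highest is cycle (1) at 1.0923 (>1, arbitrage).

1.0923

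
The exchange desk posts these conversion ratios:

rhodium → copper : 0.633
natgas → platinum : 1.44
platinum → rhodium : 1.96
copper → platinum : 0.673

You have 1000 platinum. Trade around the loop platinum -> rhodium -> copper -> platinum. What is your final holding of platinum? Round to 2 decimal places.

834.98

1000 platinum × 1.96 = 1960 rhodium
1960 rhodium × 0.633 = 1240.68 copper
1240.68 copper × 0.673 = 834.97764 platinum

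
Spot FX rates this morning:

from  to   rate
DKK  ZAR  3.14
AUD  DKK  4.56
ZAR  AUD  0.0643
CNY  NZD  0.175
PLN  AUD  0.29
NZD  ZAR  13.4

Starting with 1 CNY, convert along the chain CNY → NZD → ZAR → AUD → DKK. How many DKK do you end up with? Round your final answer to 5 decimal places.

0.68757

1 CNY × 0.175 = 0.175 NZD
0.175 NZD × 13.4 = 2.345 ZAR
2.345 ZAR × 0.0643 = 0.1507835 AUD
0.1507835 AUD × 4.56 = 0.68757276 DKK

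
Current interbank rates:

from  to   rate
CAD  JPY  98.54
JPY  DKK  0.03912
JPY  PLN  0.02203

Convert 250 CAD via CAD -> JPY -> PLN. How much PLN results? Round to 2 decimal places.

250 CAD × 98.54 = 24635 JPY
24635 JPY × 0.02203 = 542.70905 PLN

542.71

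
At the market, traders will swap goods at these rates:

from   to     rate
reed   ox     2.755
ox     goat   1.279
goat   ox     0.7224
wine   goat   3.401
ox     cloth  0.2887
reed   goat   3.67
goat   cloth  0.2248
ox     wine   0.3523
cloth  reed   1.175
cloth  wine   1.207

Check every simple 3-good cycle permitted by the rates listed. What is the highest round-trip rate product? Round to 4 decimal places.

reed→goat→cloth→reed: 3.67 × 0.2248 × 1.175 = 0.96939
ox→cloth→reed→ox: 0.2887 × 1.175 × 2.755 = 0.93456
wine→goat→cloth→wine: 3.401 × 0.2248 × 1.207 = 0.92281
ox→wine→goat→ox: 0.3523 × 3.401 × 0.7224 = 0.86556
Maximum is reed→goat→cloth→reed at 0.9694; no arbitrage — every cycle loses value.

0.9694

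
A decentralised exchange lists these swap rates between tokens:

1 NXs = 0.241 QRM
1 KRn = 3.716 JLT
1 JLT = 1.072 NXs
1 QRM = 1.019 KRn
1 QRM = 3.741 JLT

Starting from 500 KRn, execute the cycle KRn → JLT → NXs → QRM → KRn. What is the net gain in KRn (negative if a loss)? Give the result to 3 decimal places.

500 KRn × 3.716 = 1858 JLT
1858 JLT × 1.072 = 1991.776 NXs
1991.776 NXs × 0.241 = 480.018016 QRM
480.018016 QRM × 1.019 = 489.138358304 KRn
Net change: 489.138358304 − 500 = -10.861641696 KRn

-10.862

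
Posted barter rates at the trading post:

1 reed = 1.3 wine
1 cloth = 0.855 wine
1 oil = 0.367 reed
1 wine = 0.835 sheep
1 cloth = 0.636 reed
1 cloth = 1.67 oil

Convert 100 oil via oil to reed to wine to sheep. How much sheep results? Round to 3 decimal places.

100 oil × 0.367 = 36.7 reed
36.7 reed × 1.3 = 47.71 wine
47.71 wine × 0.835 = 39.83785 sheep

39.838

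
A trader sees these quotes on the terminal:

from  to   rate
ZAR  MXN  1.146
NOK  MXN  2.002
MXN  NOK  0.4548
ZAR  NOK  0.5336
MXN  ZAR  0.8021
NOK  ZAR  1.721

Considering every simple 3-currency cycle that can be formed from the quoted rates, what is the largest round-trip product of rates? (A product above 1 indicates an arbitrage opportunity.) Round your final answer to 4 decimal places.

ZAR→MXN→NOK→ZAR: 1.146 × 0.4548 × 1.721 = 0.89699
ZAR→NOK→MXN→ZAR: 0.5336 × 2.002 × 0.8021 = 0.85686
Maximum is ZAR→MXN→NOK→ZAR at 0.8970; no arbitrage — every cycle loses value.

0.8970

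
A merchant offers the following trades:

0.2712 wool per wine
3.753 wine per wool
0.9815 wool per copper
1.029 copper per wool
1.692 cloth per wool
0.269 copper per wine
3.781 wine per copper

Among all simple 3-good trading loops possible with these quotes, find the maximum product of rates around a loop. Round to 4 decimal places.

copper→wine→wool→copper: 3.781 × 0.2712 × 1.029 = 1.05514
copper→wool→wine→copper: 0.9815 × 3.753 × 0.269 = 0.99088
Maximum is copper→wine→wool→copper at 1.0551; arbitrage exists.

1.0551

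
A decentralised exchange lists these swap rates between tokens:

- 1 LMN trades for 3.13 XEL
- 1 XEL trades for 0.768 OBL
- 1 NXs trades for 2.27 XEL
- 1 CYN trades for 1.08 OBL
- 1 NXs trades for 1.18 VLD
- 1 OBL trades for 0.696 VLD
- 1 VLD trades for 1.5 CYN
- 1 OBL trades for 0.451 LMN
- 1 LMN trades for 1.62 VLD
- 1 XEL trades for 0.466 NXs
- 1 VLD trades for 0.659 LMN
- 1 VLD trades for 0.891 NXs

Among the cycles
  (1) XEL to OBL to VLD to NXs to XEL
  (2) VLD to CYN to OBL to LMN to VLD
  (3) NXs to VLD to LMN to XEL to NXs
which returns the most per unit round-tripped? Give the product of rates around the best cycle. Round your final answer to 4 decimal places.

1.1836

(1) 0.768 × 0.696 × 0.891 × 2.27 = 1.08112
(2) 1.5 × 1.08 × 0.451 × 1.62 = 1.18360
(3) 1.18 × 0.659 × 3.13 × 0.466 = 1.13422
Highest is cycle (2) at 1.1836 (>1, arbitrage).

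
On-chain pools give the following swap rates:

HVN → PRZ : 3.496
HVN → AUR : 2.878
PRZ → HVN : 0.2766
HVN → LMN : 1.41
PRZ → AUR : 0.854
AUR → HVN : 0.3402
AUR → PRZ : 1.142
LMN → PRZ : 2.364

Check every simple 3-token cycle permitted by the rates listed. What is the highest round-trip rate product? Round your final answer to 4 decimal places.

1.0157

PRZ→AUR→HVN→PRZ: 0.854 × 0.3402 × 3.496 = 1.01570
PRZ→HVN→LMN→PRZ: 0.2766 × 1.41 × 2.364 = 0.92197
PRZ→HVN→AUR→PRZ: 0.2766 × 2.878 × 1.142 = 0.90909
Maximum is PRZ→AUR→HVN→PRZ at 1.0157; arbitrage exists.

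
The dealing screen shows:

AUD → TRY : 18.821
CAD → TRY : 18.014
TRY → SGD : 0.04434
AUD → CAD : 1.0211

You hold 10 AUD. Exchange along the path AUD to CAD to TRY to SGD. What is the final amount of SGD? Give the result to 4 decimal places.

8.1559

10 AUD × 1.0211 = 10.211 CAD
10.211 CAD × 18.014 = 183.940954 TRY
183.940954 TRY × 0.04434 = 8.15594190036 SGD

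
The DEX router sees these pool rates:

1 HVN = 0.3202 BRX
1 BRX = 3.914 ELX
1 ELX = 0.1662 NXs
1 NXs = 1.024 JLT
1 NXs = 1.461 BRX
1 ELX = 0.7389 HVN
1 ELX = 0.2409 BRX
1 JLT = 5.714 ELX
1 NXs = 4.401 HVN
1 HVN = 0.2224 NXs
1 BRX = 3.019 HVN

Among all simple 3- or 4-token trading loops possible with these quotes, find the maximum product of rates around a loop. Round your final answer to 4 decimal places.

BRX→HVN→NXs→BRX: 3.019 × 0.2224 × 1.461 = 0.98095
JLT→ELX→NXs→JLT: 5.714 × 0.1662 × 1.024 = 0.97246
JLT→ELX→HVN→NXs→JLT: 5.714 × 0.7389 × 0.2224 × 1.024 = 0.96153
BRX→ELX→NXs→BRX: 3.914 × 0.1662 × 1.461 = 0.95039
BRX→ELX→HVN→NXs→BRX: 3.914 × 0.7389 × 0.2224 × 1.461 = 0.93970
BRX→ELX→HVN→BRX: 3.914 × 0.7389 × 0.3202 = 0.92604
BRX→ELX→NXs→HVN→BRX: 3.914 × 0.1662 × 4.401 × 0.3202 = 0.91669
Maximum is BRX→HVN→NXs→BRX at 0.9810; no arbitrage — every cycle loses value.

0.9810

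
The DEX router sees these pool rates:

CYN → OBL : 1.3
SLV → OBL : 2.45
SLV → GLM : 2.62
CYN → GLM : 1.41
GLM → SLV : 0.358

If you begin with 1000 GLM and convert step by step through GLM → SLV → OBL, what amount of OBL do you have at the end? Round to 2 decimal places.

1000 GLM × 0.358 = 358 SLV
358 SLV × 2.45 = 877.1 OBL

877.10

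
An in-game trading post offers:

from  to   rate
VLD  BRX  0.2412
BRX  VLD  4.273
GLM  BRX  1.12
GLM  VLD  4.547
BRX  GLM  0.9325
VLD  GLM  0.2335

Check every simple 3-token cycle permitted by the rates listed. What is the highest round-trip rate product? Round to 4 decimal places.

1.1175

VLD→GLM→BRX→VLD: 0.2335 × 1.12 × 4.273 = 1.11747
VLD→BRX→GLM→VLD: 0.2412 × 0.9325 × 4.547 = 1.02271
Maximum is VLD→GLM→BRX→VLD at 1.1175; arbitrage exists.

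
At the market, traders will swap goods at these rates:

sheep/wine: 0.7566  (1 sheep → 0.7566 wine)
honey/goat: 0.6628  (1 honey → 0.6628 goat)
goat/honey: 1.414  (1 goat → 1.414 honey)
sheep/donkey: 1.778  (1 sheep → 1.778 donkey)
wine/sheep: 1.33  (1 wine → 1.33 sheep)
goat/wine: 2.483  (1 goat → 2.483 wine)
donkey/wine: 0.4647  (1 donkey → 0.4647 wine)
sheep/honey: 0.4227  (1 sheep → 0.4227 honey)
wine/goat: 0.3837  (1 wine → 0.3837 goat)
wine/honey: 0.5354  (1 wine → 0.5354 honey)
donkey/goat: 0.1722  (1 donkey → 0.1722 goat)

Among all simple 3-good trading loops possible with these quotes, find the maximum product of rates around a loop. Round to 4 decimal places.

1.0989

wine→sheep→donkey→wine: 1.33 × 1.778 × 0.4647 = 1.09889
honey→goat→wine→honey: 0.6628 × 2.483 × 0.5354 = 0.88113
Maximum is wine→sheep→donkey→wine at 1.0989; arbitrage exists.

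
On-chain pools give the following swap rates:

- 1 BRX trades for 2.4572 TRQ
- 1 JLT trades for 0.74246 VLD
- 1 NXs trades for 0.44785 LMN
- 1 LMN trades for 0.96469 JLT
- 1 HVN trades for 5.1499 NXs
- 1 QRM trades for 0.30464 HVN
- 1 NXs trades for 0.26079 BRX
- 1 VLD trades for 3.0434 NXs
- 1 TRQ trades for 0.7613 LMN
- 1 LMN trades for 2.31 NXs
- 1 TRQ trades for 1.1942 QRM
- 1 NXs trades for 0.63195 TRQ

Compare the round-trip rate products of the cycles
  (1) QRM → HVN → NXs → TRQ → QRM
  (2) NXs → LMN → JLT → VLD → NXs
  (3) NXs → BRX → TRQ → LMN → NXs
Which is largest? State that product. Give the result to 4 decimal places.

1.1840

(1) 0.30464 × 5.1499 × 0.63195 × 1.1942 = 1.18398
(2) 0.44785 × 0.96469 × 0.74246 × 3.0434 = 0.97623
(3) 0.26079 × 2.4572 × 0.7613 × 2.31 = 1.12694
Highest is cycle (1) at 1.1840 (>1, arbitrage).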